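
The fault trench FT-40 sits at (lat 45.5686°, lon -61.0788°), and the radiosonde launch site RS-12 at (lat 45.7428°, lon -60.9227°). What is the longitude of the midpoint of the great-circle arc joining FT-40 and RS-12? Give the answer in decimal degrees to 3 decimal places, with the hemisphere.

Bx = cos φ₂ cos Δλ = 0.697878,  By = cos φ₂ sin Δλ = 0.001901
φₘ = atan2(sin φ₁ + sin φ₂, √((cos φ₁ + Bx)² + By²)) = 45.65573°
λₘ = λ₁ + atan2(By, cos φ₁ + Bx) = -61.00087°

61.001°W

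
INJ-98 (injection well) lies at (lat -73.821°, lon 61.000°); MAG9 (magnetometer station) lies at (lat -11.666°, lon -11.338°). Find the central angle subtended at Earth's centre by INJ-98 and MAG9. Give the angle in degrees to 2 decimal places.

Δφ = 62.1550°,  Δλ = -72.3380°
a = sin²(Δφ/2) + cos φ₁ cos φ₂ sin²(Δλ/2) = 0.361504
c = 2·arcsin(√a) = 1.290135 rad = 73.9193°

73.92°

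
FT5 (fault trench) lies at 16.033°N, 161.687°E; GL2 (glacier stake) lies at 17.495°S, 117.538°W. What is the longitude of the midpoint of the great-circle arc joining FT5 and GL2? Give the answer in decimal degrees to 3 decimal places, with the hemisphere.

Bx = cos φ₂ cos Δλ = 0.152896,  By = cos φ₂ sin Δλ = 0.941408
φₘ = atan2(sin φ₁ + sin φ₂, √((cos φ₁ + Bx)² + By²)) = -0.95968°
λₘ = λ₁ + atan2(By, cos φ₁ + Bx) = -158.11283°

158.113°W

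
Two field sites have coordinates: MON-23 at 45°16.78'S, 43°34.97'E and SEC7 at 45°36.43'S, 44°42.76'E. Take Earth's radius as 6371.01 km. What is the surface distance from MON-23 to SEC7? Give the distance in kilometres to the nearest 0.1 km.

MON-23: φ = -45.27967°, λ = +43.58283°
SEC7: φ = -45.60717°, λ = +44.71267°
Δφ = -0.3275°,  Δλ = 1.1298°
a = sin²(Δφ/2) + cos φ₁ cos φ₂ sin²(Δλ/2) = 0.000056
c = 2·arcsin(√a) = 0.014969 rad = 0.8577°
d = R·c = 6371.01 × 0.014969 = 95.4 km

95.4 km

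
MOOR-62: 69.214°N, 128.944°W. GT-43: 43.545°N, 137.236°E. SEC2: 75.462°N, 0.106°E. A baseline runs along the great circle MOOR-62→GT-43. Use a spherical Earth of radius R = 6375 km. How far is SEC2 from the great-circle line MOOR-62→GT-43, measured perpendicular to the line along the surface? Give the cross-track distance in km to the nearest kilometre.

3551 km

δ₁₃ = central angle MOOR-62→SEC2 = 0.556979 rad  (haversine)
θ₁₃ = bearing MOOR-62→SEC2 = 21.640°,  θ₁₂ = bearing MOOR-62→GT-43 = 291.825°
dₓₜ = R·arcsin(sin δ₁₃ · sin(θ₁₃ − θ₁₂)) = 6375·arcsin(0.52862·sin(-270.185°)) = 3550.719 km
|dₓₜ| = 3550.719 km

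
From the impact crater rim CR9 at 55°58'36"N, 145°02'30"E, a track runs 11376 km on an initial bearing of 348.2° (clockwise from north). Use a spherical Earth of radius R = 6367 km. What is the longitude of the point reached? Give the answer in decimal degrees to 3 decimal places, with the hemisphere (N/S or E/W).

22.609°W

CR9: φ = +55.97667°, λ = +145.04167°
δ = d/R = 11376/6367 = 1.786713 rad
φ₂ = arcsin(sin φ₁ cos δ + cos φ₁ sin δ cos θ)
   = arcsin(0.82881·-0.21424 + 0.55953·0.97678·0.97887) = 20.94197°
λ₂ = λ₁ + atan2(sin θ sin δ cos φ₁, cos δ − sin φ₁ sin φ₂) = -22.60875°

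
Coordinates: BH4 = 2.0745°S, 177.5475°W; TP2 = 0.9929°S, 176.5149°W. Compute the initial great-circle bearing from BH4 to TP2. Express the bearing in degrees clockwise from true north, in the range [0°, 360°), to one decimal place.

Δλ = 1.0326°
y = sin Δλ · cos φ₂ = 0.018019
x = cos φ₁ sin φ₂ − sin φ₁ cos φ₂ cos Δλ = 0.018870
θ = atan2(y, x) = 43.6771° → 43.6771° (mod 360°)

43.7°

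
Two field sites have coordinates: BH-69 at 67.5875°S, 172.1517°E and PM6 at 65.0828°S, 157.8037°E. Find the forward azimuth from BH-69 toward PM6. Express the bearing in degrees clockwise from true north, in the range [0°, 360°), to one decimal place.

Δλ = -14.3480°
y = sin Δλ · cos φ₂ = -0.104405
x = cos φ₁ sin φ₂ − sin φ₁ cos φ₂ cos Δλ = 0.031553
θ = atan2(y, x) = -73.1843° → 286.8157° (mod 360°)

286.8°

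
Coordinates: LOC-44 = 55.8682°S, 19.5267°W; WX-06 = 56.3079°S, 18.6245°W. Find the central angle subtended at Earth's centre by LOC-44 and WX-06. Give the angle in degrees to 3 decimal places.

Δφ = -0.4397°,  Δλ = 0.9022°
a = sin²(Δφ/2) + cos φ₁ cos φ₂ sin²(Δλ/2) = 0.000034
c = 2·arcsin(√a) = 0.011665 rad = 0.6683°

0.668°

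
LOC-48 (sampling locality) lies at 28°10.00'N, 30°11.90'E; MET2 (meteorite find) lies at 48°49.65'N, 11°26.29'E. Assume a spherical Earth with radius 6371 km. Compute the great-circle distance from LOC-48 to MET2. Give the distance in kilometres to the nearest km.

LOC-48: φ = +28.16667°, λ = +30.19833°
MET2: φ = +48.82750°, λ = +11.43817°
Δφ = 20.6608°,  Δλ = -18.7602°
a = sin²(Δφ/2) + cos φ₁ cos φ₂ sin²(Δλ/2) = 0.047574
c = 2·arcsin(√a) = 0.439764 rad = 25.1966°
d = R·c = 6371 × 0.439764 = 2801.7 km

2802 km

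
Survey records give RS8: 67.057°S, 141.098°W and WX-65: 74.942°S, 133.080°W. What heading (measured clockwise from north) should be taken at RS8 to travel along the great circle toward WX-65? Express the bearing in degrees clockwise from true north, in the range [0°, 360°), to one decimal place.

165.4°

Δλ = 8.0180°
y = sin Δλ · cos φ₂ = 0.036238
x = cos φ₁ sin φ₂ − sin φ₁ cos φ₂ cos Δλ = -0.139524
θ = atan2(y, x) = 165.4407° → 165.4407° (mod 360°)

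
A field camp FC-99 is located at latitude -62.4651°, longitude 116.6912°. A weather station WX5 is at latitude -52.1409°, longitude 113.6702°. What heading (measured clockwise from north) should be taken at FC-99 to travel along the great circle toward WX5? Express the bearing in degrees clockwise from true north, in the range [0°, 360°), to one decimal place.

349.7°

Δλ = -3.0210°
y = sin Δλ · cos φ₂ = -0.032344
x = cos φ₁ sin φ₂ − sin φ₁ cos φ₂ cos Δλ = 0.178461
θ = atan2(y, x) = -10.2728° → 349.7272° (mod 360°)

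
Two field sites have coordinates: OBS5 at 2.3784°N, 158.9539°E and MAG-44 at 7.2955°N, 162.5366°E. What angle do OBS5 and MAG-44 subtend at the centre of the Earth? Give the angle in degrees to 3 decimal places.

6.076°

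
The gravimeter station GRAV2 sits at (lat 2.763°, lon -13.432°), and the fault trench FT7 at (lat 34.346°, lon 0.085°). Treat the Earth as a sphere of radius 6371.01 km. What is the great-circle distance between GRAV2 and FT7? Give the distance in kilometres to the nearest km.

3781 km

Δφ = 31.5830°,  Δλ = 13.5170°
a = sin²(Δφ/2) + cos φ₁ cos φ₂ sin²(Δλ/2) = 0.085480
c = 2·arcsin(√a) = 0.593409 rad = 33.9998°
d = R·c = 6371.01 × 0.593409 = 3780.6 km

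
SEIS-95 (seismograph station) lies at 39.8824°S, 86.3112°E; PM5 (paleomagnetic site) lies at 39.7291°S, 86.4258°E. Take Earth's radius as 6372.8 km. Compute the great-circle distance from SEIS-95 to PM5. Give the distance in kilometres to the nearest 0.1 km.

Δφ = 0.1533°,  Δλ = 0.1146°
a = sin²(Δφ/2) + cos φ₁ cos φ₂ sin²(Δλ/2) = 0.000002
c = 2·arcsin(√a) = 0.003085 rad = 0.1768°
d = R·c = 6372.8 × 0.003085 = 19.7 km

19.7 km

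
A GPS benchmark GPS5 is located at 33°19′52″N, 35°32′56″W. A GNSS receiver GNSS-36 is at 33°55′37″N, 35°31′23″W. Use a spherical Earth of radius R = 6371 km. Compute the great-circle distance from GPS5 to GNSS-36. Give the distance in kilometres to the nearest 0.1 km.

66.3 km

GPS5: φ = +33.33111°, λ = -35.54889°
GNSS-36: φ = +33.92694°, λ = -35.52306°
Δφ = 0.5958°,  Δλ = 0.0258°
a = sin²(Δφ/2) + cos φ₁ cos φ₂ sin²(Δλ/2) = 0.000027
c = 2·arcsin(√a) = 0.010406 rad = 0.5962°
d = R·c = 6371 × 0.010406 = 66.3 km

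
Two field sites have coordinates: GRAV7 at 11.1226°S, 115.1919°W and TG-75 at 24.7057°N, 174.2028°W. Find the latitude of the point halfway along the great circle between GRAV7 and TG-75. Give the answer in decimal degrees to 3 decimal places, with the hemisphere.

Bx = cos φ₂ cos Δλ = 0.467747,  By = cos φ₂ sin Δλ = -0.778797
φₘ = atan2(sin φ₁ + sin φ₂, √((cos φ₁ + Bx)² + By²)) = 7.79014°
λₘ = λ₁ + atan2(By, cos φ₁ + Bx) = -143.44929°

7.790°N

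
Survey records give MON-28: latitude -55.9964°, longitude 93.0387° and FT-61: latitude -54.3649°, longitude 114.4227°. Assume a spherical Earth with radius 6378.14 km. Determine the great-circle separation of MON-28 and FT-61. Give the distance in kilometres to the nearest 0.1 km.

Δφ = 1.6315°,  Δλ = 21.3840°
a = sin²(Δφ/2) + cos φ₁ cos φ₂ sin²(Δλ/2) = 0.011418
c = 2·arcsin(√a) = 0.214120 rad = 12.2681°
d = R·c = 6378.14 × 0.214120 = 1365.7 km

1365.7 km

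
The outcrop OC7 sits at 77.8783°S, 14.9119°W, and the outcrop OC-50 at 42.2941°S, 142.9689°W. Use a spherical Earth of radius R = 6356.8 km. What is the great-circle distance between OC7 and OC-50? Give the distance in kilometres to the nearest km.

Δφ = 35.5842°,  Δλ = -128.0570°
a = sin²(Δφ/2) + cos φ₁ cos φ₂ sin²(Δλ/2) = 0.218910
c = 2·arcsin(√a) = 0.973776 rad = 55.7933°
d = R·c = 6356.8 × 0.973776 = 6190.1 km

6190 km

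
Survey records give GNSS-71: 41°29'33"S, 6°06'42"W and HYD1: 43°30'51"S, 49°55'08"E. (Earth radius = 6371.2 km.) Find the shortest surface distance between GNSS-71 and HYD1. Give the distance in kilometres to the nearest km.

GNSS-71: φ = -41.49250°, λ = -6.11167°
HYD1: φ = -43.51417°, λ = +49.91889°
Δφ = -2.0217°,  Δλ = 56.0306°
a = sin²(Δφ/2) + cos φ₁ cos φ₂ sin²(Δλ/2) = 0.120156
c = 2·arcsin(√a) = 0.707965 rad = 40.5634°
d = R·c = 6371.2 × 0.707965 = 4510.6 km

4511 km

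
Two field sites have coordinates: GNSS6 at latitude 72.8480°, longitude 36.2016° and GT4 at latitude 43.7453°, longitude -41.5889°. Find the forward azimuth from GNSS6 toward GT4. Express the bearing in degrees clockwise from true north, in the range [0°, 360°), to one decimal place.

274.7°

Δλ = -77.7905°
y = sin Δλ · cos φ₂ = -0.706080
x = cos φ₁ sin φ₂ − sin φ₁ cos φ₂ cos Δλ = 0.057927
θ = atan2(y, x) = -85.3099° → 274.6901° (mod 360°)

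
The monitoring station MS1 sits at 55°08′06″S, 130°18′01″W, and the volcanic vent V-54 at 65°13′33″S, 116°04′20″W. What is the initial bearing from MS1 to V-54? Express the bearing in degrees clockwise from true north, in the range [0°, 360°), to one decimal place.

151.0°

MS1: φ = -55.13500°, λ = -130.30028°
V-54: φ = -65.22583°, λ = -116.07222°
Δλ = 14.2281°
y = sin Δλ · cos φ₂ = 0.102993
x = cos φ₁ sin φ₂ − sin φ₁ cos φ₂ cos Δλ = -0.185756
θ = atan2(y, x) = 150.9936° → 150.9936° (mod 360°)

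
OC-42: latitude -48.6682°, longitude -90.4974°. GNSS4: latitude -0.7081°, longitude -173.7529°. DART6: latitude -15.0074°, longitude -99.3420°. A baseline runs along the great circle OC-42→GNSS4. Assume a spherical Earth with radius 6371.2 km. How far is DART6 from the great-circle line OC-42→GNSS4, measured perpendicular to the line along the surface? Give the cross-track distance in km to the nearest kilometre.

δ₁₃ = central angle OC-42→DART6 = 0.601039 rad  (haversine)
θ₁₃ = bearing OC-42→DART6 = 344.774°,  θ₁₂ = bearing OC-42→GNSS4 = 274.607°
dₓₜ = R·arcsin(sin δ₁₃ · sin(θ₁₃ − θ₁₂)) = 6371.2·arcsin(0.56550·sin(70.167°)) = 3573.685 km
|dₓₜ| = 3573.685 km

3574 km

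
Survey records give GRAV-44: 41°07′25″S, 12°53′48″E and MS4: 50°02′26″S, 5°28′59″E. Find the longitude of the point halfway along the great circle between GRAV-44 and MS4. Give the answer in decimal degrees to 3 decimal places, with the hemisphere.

GRAV-44: φ = -41.12361°, λ = +12.89667°
MS4: φ = -50.04056°, λ = +5.48306°
Bx = cos φ₂ cos Δλ = 0.636876,  By = cos φ₂ sin Δλ = -0.082870
φₘ = atan2(sin φ₁ + sin φ₂, √((cos φ₁ + Bx)² + By²)) = -45.64168°
λₘ = λ₁ + atan2(By, cos φ₁ + Bx) = 9.48523°

9.485°E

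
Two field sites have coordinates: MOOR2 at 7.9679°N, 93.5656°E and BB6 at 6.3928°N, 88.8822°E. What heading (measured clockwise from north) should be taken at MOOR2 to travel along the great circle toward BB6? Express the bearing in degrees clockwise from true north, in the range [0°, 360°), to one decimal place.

251.6°

Δλ = -4.6834°
y = sin Δλ · cos φ₂ = -0.081142
x = cos φ₁ sin φ₂ − sin φ₁ cos φ₂ cos Δλ = -0.027027
θ = atan2(y, x) = -108.4222° → 251.5778° (mod 360°)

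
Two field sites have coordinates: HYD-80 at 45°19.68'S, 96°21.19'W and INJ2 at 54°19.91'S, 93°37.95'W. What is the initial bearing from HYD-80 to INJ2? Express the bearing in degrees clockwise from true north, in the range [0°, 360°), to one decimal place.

170.0°

HYD-80: φ = -45.32800°, λ = -96.35317°
INJ2: φ = -54.33183°, λ = -93.63250°
Δλ = 2.7207°
y = sin Δλ · cos φ₂ = 0.027677
x = cos φ₁ sin φ₂ − sin φ₁ cos φ₂ cos Δλ = -0.156968
θ = atan2(y, x) = 170.0001° → 170.0001° (mod 360°)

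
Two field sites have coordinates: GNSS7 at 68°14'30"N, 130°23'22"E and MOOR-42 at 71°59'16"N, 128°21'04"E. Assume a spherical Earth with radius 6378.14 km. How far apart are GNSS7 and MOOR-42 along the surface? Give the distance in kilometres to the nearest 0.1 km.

424.0 km

GNSS7: φ = +68.24167°, λ = +130.38944°
MOOR-42: φ = +71.98778°, λ = +128.35111°
Δφ = 3.7461°,  Δλ = -2.0383°
a = sin²(Δφ/2) + cos φ₁ cos φ₂ sin²(Δλ/2) = 0.001105
c = 2·arcsin(√a) = 0.066483 rad = 3.8092°
d = R·c = 6378.14 × 0.066483 = 424.0 km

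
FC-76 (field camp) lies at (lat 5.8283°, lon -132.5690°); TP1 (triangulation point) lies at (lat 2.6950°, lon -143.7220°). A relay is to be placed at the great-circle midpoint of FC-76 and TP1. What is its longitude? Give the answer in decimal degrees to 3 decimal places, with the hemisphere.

138.157°W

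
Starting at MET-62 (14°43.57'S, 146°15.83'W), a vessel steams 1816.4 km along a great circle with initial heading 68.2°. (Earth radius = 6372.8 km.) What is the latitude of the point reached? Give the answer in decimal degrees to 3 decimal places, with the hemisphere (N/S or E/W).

8.219°S

MET-62: φ = -14.72617°, λ = -146.26383°
δ = d/R = 1816.4/6372.8 = 0.285024 rad
φ₂ = arcsin(sin φ₁ cos δ + cos φ₁ sin δ cos θ)
   = arcsin(-0.25420·0.95965 + 0.96715·0.28118·0.37137) = -8.21874°
λ₂ = λ₁ + atan2(sin θ sin δ cos φ₁, cos δ − sin φ₁ sin φ₂) = -130.96929°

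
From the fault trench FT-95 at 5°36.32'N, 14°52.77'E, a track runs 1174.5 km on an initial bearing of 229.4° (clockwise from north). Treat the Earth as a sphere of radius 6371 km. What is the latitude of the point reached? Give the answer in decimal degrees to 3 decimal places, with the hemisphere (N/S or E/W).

FT-95: φ = +5.60533°, λ = +14.87950°
δ = d/R = 1174.5/6371 = 0.184351 rad
φ₂ = arcsin(sin φ₁ cos δ + cos φ₁ sin δ cos θ)
   = arcsin(0.09768·0.98306 + 0.99522·0.18331·-0.65077) = -1.30082°
λ₂ = λ₁ + atan2(sin θ sin δ cos φ₁, cos δ − sin φ₁ sin φ₂) = 6.87697°

1.301°S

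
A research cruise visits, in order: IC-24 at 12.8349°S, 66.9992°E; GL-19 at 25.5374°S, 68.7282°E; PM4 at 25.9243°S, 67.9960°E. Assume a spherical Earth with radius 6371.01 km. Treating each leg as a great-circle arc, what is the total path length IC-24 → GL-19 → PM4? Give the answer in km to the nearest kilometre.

1509 km

IC-24→GL-19: c = 0.223515 rad, d = 1424.01 km
GL-19→PM4: c = 0.013346 rad, d = 85.03 km
Total = 1424.01 + 85.03 = 1509.04 km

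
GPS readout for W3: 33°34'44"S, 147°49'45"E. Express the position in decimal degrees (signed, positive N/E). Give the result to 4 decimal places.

-33.5789°, +147.8292°

lat: 33.5789° S → -33.5789°
lon: 147.8292° E → +147.8292°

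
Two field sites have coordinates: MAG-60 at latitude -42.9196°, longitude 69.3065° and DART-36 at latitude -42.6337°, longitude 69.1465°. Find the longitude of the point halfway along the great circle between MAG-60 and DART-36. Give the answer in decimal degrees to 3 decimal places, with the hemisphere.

Bx = cos φ₂ cos Δλ = 0.735696,  By = cos φ₂ sin Δλ = -0.002054
φₘ = atan2(sin φ₁ + sin φ₂, √((cos φ₁ + Bx)² + By²)) = -42.77668°
λₘ = λ₁ + atan2(By, cos φ₁ + Bx) = 69.22632°

69.226°E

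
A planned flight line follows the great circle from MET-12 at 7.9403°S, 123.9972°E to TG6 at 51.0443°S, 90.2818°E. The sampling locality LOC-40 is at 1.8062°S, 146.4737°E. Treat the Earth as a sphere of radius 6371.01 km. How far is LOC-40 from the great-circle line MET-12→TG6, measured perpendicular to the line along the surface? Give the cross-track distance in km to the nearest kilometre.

1932 km

δ₁₃ = central angle MET-12→LOC-40 = 0.405065 rad  (haversine)
θ₁₃ = bearing MET-12→LOC-40 = 75.845°,  θ₁₂ = bearing MET-12→TG6 = 206.566°
dₓₜ = R·arcsin(sin δ₁₃ · sin(θ₁₃ − θ₁₂)) = 6371.01·arcsin(0.39408·sin(-130.721°)) = -1932.334 km
|dₓₜ| = 1932.334 km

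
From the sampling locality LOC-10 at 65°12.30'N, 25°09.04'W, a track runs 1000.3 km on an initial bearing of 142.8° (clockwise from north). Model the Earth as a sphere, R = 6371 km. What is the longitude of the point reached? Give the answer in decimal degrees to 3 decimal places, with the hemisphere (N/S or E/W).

LOC-10: φ = +65.20500°, λ = -25.15067°
δ = d/R = 1000.3/6371 = 0.157008 rad
φ₂ = arcsin(sin φ₁ cos δ + cos φ₁ sin δ cos θ)
   = arcsin(0.90781·0.98770 + 0.41937·0.15636·-0.79653) = 57.60933°
λ₂ = λ₁ + atan2(sin θ sin δ cos φ₁, cos δ − sin φ₁ sin φ₂) = -14.98597°

14.986°W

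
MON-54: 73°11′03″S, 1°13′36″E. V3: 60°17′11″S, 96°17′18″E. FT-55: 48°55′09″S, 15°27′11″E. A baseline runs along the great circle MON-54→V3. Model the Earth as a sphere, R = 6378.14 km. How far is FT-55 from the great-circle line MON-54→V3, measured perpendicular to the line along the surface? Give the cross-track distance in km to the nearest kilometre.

2759 km

MON-54: φ = -73.18417°, λ = +1.22667°
V3: φ = -60.28639°, λ = +96.28833°
FT-55: φ = -48.91917°, λ = +15.45306°
δ₁₃ = central angle MON-54→FT-55 = 0.437475 rad  (haversine)
θ₁₃ = bearing MON-54→FT-55 = 22.407°,  θ₁₂ = bearing MON-54→V3 = 120.697°
dₓₜ = R·arcsin(sin δ₁₃ · sin(θ₁₃ − θ₁₂)) = 6378.14·arcsin(0.42365·sin(-98.290°)) = -2759.142 km
|dₓₜ| = 2759.142 km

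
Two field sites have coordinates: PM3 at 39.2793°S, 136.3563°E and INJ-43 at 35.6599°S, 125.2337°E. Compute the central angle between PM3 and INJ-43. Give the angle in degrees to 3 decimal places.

9.532°

Δφ = 3.6194°,  Δλ = -11.1226°
a = sin²(Δφ/2) + cos φ₁ cos φ₂ sin²(Δλ/2) = 0.006904
c = 2·arcsin(√a) = 0.166372 rad = 9.5324°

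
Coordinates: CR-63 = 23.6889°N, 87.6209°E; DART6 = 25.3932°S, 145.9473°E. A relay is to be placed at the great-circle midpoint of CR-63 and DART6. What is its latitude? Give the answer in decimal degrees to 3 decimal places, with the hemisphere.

0.976°S

Bx = cos φ₂ cos Δλ = 0.474350,  By = cos φ₂ sin Δλ = 0.768830
φₘ = atan2(sin φ₁ + sin φ₂, √((cos φ₁ + Bx)² + By²)) = -0.97582°
λₘ = λ₁ + atan2(By, cos φ₁ + Bx) = 116.56696°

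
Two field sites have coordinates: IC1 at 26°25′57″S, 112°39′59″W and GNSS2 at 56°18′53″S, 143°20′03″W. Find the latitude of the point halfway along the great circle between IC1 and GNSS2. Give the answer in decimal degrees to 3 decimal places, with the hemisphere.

IC1: φ = -26.43250°, λ = -112.66639°
GNSS2: φ = -56.31472°, λ = -143.33417°
Bx = cos φ₂ cos Δλ = 0.477060,  By = cos φ₂ sin Δλ = -0.282894
φₘ = atan2(sin φ₁ + sin φ₂, √((cos φ₁ + Bx)² + By²)) = -42.34674°
λₘ = λ₁ + atan2(By, cos φ₁ + Bx) = -124.31272°

42.347°S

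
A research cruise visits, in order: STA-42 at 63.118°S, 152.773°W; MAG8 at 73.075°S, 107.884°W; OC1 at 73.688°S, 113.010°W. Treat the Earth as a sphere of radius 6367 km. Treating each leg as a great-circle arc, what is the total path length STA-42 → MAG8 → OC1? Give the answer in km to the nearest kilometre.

2267 km

STA-42→MAG8: c = 0.328386 rad, d = 2090.83 km
MAG8→OC1: c = 0.027723 rad, d = 176.51 km
Total = 2090.83 + 176.51 = 2267.34 km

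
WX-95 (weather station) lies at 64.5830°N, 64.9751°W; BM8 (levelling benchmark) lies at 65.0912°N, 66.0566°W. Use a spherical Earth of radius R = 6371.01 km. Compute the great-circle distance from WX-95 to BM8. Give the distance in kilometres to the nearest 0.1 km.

76.2 km

Δφ = 0.5082°,  Δλ = -1.0815°
a = sin²(Δφ/2) + cos φ₁ cos φ₂ sin²(Δλ/2) = 0.000036
c = 2·arcsin(√a) = 0.011962 rad = 0.6853°
d = R·c = 6371.01 × 0.011962 = 76.2 km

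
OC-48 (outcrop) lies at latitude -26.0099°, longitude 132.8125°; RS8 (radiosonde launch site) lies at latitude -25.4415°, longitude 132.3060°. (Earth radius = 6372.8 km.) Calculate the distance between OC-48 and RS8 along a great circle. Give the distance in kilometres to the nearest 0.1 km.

Δφ = 0.5684°,  Δλ = -0.5065°
a = sin²(Δφ/2) + cos φ₁ cos φ₂ sin²(Δλ/2) = 0.000040
c = 2·arcsin(√a) = 0.012722 rad = 0.7289°
d = R·c = 6372.8 × 0.012722 = 81.1 km

81.1 km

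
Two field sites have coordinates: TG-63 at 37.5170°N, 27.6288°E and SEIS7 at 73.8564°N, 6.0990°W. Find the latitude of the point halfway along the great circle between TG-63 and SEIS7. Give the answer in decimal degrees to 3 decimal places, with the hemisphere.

Bx = cos φ₂ cos Δλ = 0.231246,  By = cos φ₂ sin Δλ = -0.154384
φₘ = atan2(sin φ₁ + sin φ₂, √((cos φ₁ + Bx)² + By²)) = 56.57330°
λₘ = λ₁ + atan2(By, cos φ₁ + Bx) = 19.05857°

56.573°N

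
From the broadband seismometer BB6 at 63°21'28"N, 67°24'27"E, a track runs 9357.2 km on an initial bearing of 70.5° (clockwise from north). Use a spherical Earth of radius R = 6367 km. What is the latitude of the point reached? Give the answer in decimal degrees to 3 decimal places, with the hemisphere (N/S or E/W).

BB6: φ = +63.35778°, λ = +67.40750°
δ = d/R = 9357.2/6367 = 1.469640 rad
φ₂ = arcsin(sin φ₁ cos δ + cos φ₁ sin δ cos θ)
   = arcsin(0.89382·0.10098 + 0.44842·0.99489·0.33381) = 13.83823°
λ₂ = λ₁ + atan2(sin θ sin δ cos φ₁, cos δ − sin φ₁ sin φ₂) = 172.42276°

13.838°N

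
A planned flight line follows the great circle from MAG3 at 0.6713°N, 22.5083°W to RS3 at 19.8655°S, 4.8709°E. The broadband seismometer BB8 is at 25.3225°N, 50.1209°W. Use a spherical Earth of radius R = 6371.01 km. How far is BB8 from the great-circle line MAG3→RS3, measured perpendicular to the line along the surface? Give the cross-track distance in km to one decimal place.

395.1 km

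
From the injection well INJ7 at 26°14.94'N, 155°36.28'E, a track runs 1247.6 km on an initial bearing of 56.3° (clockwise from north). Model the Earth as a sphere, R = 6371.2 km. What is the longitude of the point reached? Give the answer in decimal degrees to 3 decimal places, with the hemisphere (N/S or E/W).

166.615°E

INJ7: φ = +26.24900°, λ = +155.60467°
δ = d/R = 1247.6/6371.2 = 0.195819 rad
φ₂ = arcsin(sin φ₁ cos δ + cos φ₁ sin δ cos θ)
   = arcsin(0.44227·0.98089 + 0.89688·0.19457·0.55484) = 32.04899°
λ₂ = λ₁ + atan2(sin θ sin δ cos φ₁, cos δ − sin φ₁ sin φ₂) = 166.61461°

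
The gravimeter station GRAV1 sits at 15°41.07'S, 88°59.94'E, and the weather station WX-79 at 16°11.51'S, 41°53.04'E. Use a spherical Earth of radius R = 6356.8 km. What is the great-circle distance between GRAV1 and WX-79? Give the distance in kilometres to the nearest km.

5015 km

GRAV1: φ = -15.68450°, λ = +88.99900°
WX-79: φ = -16.19183°, λ = +41.88400°
Δφ = -0.5073°,  Δλ = -47.1150°
a = sin²(Δφ/2) + cos φ₁ cos φ₂ sin²(Δλ/2) = 0.147707
c = 2·arcsin(√a) = 0.788957 rad = 45.2039°
d = R·c = 6356.8 × 0.788957 = 5015.2 km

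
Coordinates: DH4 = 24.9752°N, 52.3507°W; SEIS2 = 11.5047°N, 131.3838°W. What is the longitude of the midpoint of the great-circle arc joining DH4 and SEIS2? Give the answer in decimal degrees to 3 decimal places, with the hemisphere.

Bx = cos φ₂ cos Δλ = 0.186420,  By = cos φ₂ sin Δλ = -0.962013
φₘ = atan2(sin φ₁ + sin φ₂, √((cos φ₁ + Bx)² + By²)) = 23.12130°
λₘ = λ₁ + atan2(By, cos φ₁ + Bx) = -93.70591°

93.706°W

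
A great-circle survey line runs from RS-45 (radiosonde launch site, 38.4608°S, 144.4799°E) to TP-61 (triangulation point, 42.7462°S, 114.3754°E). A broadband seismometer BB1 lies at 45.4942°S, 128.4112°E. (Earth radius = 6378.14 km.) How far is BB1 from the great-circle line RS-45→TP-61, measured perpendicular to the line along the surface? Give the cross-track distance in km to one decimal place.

405.0 km

δ₁₃ = central angle RS-45→BB1 = 0.241292 rad  (haversine)
θ₁₃ = bearing RS-45→BB1 = 234.288°,  θ₁₂ = bearing RS-45→TP-61 = 249.689°
dₓₜ = R·arcsin(sin δ₁₃ · sin(θ₁₃ − θ₁₂)) = 6378.14·arcsin(0.23896·sin(-15.401°)) = -405.026 km
|dₓₜ| = 405.026 km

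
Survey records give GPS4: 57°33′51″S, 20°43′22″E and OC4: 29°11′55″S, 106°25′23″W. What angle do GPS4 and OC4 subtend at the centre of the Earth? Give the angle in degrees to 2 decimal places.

82.59°

GPS4: φ = -57.56417°, λ = +20.72278°
OC4: φ = -29.19861°, λ = -106.42306°
Δφ = 28.3656°,  Δλ = -127.1458°
a = sin²(Δφ/2) + cos φ₁ cos φ₂ sin²(Δλ/2) = 0.435495
c = 2·arcsin(√a) = 1.441426 rad = 82.5876°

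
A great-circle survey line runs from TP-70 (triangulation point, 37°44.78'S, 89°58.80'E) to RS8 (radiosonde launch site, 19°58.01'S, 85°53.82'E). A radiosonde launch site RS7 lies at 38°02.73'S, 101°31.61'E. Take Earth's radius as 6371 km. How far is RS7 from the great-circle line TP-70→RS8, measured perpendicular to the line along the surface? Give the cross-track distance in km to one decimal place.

TP-70: φ = -37.74633°, λ = +89.98000°
RS8: φ = -19.96683°, λ = +85.89700°
RS7: φ = -38.04550°, λ = +101.52683°
δ₁₃ = central angle TP-70→RS7 = 0.159017 rad  (haversine)
θ₁₃ = bearing TP-70→RS7 = 95.428°,  θ₁₂ = bearing TP-70→RS8 = 347.581°
dₓₜ = R·arcsin(sin δ₁₃ · sin(θ₁₃ − θ₁₂)) = 6371·arcsin(0.15835·sin(-252.153°)) = 963.958 km
|dₓₜ| = 963.958 km

964.0 km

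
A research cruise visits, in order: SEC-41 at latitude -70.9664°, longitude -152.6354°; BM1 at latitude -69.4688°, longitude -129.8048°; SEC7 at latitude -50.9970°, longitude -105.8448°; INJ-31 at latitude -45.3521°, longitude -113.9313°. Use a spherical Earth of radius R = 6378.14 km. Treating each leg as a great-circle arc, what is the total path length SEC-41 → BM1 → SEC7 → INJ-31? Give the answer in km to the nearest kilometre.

SEC-41→BM1: c = 0.136505 rad, d = 870.65 km
BM1→SEC7: c = 0.377852 rad, d = 2409.99 km
SEC7→INJ-31: c = 0.136098 rad, d = 868.05 km
Total = 870.65 + 2409.99 + 868.05 = 4148.69 km

4149 km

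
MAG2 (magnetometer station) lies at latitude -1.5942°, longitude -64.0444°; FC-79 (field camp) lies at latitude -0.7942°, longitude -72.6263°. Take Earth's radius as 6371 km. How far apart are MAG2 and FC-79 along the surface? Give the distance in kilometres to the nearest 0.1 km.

Δφ = 0.8000°,  Δλ = -8.5819°
a = sin²(Δφ/2) + cos φ₁ cos φ₂ sin²(Δλ/2) = 0.005644
c = 2·arcsin(√a) = 0.150398 rad = 8.6172°
d = R·c = 6371 × 0.150398 = 958.2 km

958.2 km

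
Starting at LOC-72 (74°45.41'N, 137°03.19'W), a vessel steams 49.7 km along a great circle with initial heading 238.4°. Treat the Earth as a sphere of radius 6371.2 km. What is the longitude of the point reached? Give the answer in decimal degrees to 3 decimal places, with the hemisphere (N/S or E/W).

138.479°W

LOC-72: φ = +74.75683°, λ = -137.05317°
δ = d/R = 49.7/6371.2 = 0.007801 rad
φ₂ = arcsin(sin φ₁ cos δ + cos φ₁ sin δ cos θ)
   = arcsin(0.96482·0.99997 + 0.26292·0.00780·-0.52399) = 74.51807°
λ₂ = λ₁ + atan2(sin θ sin δ cos φ₁, cos δ − sin φ₁ sin φ₂) = -138.47941°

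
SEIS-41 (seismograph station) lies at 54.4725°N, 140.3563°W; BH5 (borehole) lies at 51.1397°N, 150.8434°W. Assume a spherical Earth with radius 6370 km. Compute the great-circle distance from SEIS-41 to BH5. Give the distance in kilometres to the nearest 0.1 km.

Δφ = -3.3328°,  Δλ = -10.4871°
a = sin²(Δφ/2) + cos φ₁ cos φ₂ sin²(Δλ/2) = 0.003891
c = 2·arcsin(√a) = 0.124833 rad = 7.1524°
d = R·c = 6370 × 0.124833 = 795.2 km

795.2 km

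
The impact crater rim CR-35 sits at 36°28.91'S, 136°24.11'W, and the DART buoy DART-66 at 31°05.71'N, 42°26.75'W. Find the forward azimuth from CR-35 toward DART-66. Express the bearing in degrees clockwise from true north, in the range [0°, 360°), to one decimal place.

CR-35: φ = -36.48183°, λ = -136.40183°
DART-66: φ = +31.09517°, λ = -42.44583°
Δλ = 93.9560°
y = sin Δλ · cos φ₂ = 0.854270
x = cos φ₁ sin φ₂ − sin φ₁ cos φ₂ cos Δλ = 0.380133
θ = atan2(y, x) = 66.0119° → 66.0119° (mod 360°)

66.0°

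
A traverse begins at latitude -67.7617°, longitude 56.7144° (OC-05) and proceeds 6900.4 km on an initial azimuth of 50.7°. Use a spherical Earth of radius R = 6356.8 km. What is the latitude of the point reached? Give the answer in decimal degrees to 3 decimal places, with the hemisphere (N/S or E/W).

δ = d/R = 6900.4/6356.8 = 1.085515 rad
φ₂ = arcsin(sin φ₁ cos δ + cos φ₁ sin δ cos θ)
   = arcsin(-0.92562·0.46646 + 0.37846·0.88454·0.63338) = -12.69307°
λ₂ = λ₁ + atan2(sin θ sin δ cos φ₁, cos δ − sin φ₁ sin φ₂) = 101.27335°

12.693°S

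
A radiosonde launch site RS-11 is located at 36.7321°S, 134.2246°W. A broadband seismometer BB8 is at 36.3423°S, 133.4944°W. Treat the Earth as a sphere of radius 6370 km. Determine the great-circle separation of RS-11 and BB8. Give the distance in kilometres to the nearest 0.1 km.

Δφ = 0.3898°,  Δλ = 0.7302°
a = sin²(Δφ/2) + cos φ₁ cos φ₂ sin²(Δλ/2) = 0.000038
c = 2·arcsin(√a) = 0.012294 rad = 0.7044°
d = R·c = 6370 × 0.012294 = 78.3 km

78.3 km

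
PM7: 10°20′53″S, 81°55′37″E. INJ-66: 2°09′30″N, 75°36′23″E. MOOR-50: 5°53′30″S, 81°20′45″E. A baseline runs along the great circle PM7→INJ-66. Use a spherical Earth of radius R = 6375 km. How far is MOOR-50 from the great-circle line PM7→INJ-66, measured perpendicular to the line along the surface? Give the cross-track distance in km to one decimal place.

PM7: φ = -10.34806°, λ = +81.92694°
INJ-66: φ = +2.15833°, λ = +75.60639°
MOOR-50: φ = -5.89167°, λ = +81.34583°
δ₁₃ = central angle PM7→MOOR-50 = 0.078424 rad  (haversine)
θ₁₃ = bearing PM7→MOOR-50 = 352.601°,  θ₁₂ = bearing PM7→INJ-66 = 332.951°
dₓₜ = R·arcsin(sin δ₁₃ · sin(θ₁₃ − θ₁₂)) = 6375·arcsin(0.07834·sin(19.650°)) = 167.969 km
|dₓₜ| = 167.969 km

168.0 km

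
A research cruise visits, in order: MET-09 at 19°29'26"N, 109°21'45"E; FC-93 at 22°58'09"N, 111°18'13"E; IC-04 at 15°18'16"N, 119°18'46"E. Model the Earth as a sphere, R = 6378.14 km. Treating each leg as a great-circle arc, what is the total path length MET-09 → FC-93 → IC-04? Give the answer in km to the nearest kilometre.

1635 km

MET-09: φ = +19.49056°, λ = +109.36250°
FC-93: φ = +22.96917°, λ = +111.30361°
IC-04: φ = +15.30444°, λ = +119.31278°
MET-09→FC-93: c = 0.068432 rad, d = 436.47 km
FC-93→IC-04: c = 0.187876 rad, d = 1198.30 km
Total = 436.47 + 1198.30 = 1634.77 km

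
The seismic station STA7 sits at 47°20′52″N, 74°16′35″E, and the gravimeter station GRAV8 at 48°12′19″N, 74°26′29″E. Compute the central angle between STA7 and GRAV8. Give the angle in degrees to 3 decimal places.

STA7: φ = +47.34778°, λ = +74.27639°
GRAV8: φ = +48.20528°, λ = +74.44139°
Δφ = 0.8575°,  Δλ = 0.1650°
a = sin²(Δφ/2) + cos φ₁ cos φ₂ sin²(Δλ/2) = 0.000057
c = 2·arcsin(√a) = 0.015091 rad = 0.8646°

0.865°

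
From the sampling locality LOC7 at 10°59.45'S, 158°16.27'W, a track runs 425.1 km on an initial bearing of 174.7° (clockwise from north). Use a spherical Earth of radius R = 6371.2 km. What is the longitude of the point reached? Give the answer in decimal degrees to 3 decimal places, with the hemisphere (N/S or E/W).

LOC7: φ = -10.99083°, λ = -158.27117°
δ = d/R = 425.1/6371.2 = 0.066722 rad
φ₂ = arcsin(sin φ₁ cos δ + cos φ₁ sin δ cos θ)
   = arcsin(-0.19065·0.99777 + 0.98166·0.06667·-0.99572) = -14.79715°
λ₂ = λ₁ + atan2(sin θ sin δ cos φ₁, cos δ − sin φ₁ sin φ₂) = -157.90620°

157.906°W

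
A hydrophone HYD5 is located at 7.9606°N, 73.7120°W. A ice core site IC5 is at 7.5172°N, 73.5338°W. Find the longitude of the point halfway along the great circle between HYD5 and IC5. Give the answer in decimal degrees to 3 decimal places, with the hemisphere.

73.623°W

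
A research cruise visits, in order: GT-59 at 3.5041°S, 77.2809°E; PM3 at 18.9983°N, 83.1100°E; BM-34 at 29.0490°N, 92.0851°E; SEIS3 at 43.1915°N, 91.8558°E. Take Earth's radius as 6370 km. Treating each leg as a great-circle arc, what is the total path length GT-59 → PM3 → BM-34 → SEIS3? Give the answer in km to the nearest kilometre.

GT-59→PM3: c = 0.405302 rad, d = 2581.77 km
PM3→BM-34: c = 0.226166 rad, d = 1440.68 km
BM-34→SEIS3: c = 0.246854 rad, d = 1572.46 km
Total = 2581.77 + 1440.68 + 1572.46 = 5594.91 km

5595 km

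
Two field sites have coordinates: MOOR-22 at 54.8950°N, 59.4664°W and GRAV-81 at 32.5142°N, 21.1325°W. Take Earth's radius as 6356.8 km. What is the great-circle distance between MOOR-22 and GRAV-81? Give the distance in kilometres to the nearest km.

Δφ = -22.3808°,  Δλ = 38.3339°
a = sin²(Δφ/2) + cos φ₁ cos φ₂ sin²(Δλ/2) = 0.089937
c = 2·arcsin(√a) = 0.609166 rad = 34.9026°
d = R·c = 6356.8 × 0.609166 = 3872.3 km

3872 km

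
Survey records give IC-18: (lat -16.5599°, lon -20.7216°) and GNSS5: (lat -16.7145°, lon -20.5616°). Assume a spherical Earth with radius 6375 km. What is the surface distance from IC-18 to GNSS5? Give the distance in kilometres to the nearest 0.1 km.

Δφ = -0.1546°,  Δλ = 0.1600°
a = sin²(Δφ/2) + cos φ₁ cos φ₂ sin²(Δλ/2) = 0.000004
c = 2·arcsin(√a) = 0.003800 rad = 0.2177°
d = R·c = 6375 × 0.003800 = 24.2 km

24.2 km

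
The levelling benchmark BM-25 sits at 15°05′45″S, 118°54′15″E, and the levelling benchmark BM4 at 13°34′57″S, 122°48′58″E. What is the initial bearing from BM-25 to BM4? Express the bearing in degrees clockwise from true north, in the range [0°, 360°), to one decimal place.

BM-25: φ = -15.09583°, λ = +118.90417°
BM4: φ = -13.58250°, λ = +122.81611°
Δλ = 3.9119°
y = sin Δλ · cos φ₂ = 0.066315
x = cos φ₁ sin φ₂ − sin φ₁ cos φ₂ cos Δλ = 0.025820
θ = atan2(y, x) = 68.7266° → 68.7266° (mod 360°)

68.7°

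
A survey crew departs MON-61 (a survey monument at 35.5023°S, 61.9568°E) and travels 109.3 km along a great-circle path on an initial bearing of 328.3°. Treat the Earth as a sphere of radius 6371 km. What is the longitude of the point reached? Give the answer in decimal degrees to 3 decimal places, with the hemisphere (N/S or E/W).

δ = d/R = 109.3/6371 = 0.017156 rad
φ₂ = arcsin(sin φ₁ cos δ + cos φ₁ sin δ cos θ)
   = arcsin(-0.58074·0.99985 + 0.81409·0.01716·0.85081) = -34.66436°
λ₂ = λ₁ + atan2(sin θ sin δ cos φ₁, cos δ − sin φ₁ sin φ₂) = 61.32883°

61.329°E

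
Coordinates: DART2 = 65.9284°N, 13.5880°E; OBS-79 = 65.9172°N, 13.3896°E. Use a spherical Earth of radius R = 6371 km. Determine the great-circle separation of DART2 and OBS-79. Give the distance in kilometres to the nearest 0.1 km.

Δφ = -0.0112°,  Δλ = -0.1984°
a = sin²(Δφ/2) + cos φ₁ cos φ₂ sin²(Δλ/2) = 0.000001
c = 2·arcsin(√a) = 0.001426 rad = 0.0817°
d = R·c = 6371 × 0.001426 = 9.1 km

9.1 km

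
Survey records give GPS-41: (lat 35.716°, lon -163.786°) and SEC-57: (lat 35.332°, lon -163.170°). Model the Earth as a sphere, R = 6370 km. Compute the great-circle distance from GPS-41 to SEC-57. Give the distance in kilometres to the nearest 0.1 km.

70.2 km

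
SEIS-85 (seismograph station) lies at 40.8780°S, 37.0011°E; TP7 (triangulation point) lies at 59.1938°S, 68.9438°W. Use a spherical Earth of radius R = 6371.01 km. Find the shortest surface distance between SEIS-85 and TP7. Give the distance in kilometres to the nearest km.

6993 km

Δφ = -18.3158°,  Δλ = -105.9449°
a = sin²(Δφ/2) + cos φ₁ cos φ₂ sin²(Δλ/2) = 0.272133
c = 2·arcsin(√a) = 1.097600 rad = 62.8878°
d = R·c = 6371.01 × 1.097600 = 6992.8 km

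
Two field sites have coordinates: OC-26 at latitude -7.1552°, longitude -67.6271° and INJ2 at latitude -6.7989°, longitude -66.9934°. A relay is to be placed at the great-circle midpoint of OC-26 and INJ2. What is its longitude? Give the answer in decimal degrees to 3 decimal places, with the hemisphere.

67.310°W

Bx = cos φ₂ cos Δλ = 0.992907,  By = cos φ₂ sin Δλ = 0.010982
φₘ = atan2(sin φ₁ + sin φ₂, √((cos φ₁ + Bx)² + By²)) = -6.97716°
λₘ = λ₁ + atan2(By, cos φ₁ + Bx) = -67.31013°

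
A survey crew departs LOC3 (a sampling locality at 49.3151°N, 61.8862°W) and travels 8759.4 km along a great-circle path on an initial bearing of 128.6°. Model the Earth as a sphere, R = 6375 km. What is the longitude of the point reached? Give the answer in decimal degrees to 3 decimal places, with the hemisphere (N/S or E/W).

δ = d/R = 8759.4/6375 = 1.374024 rad
φ₂ = arcsin(sin φ₁ cos δ + cos φ₁ sin δ cos θ)
   = arcsin(0.75831·0.19551 + 0.65190·0.98070·-0.62388) = -14.51331°
λ₂ = λ₁ + atan2(sin θ sin δ cos φ₁, cos δ − sin φ₁ sin φ₂) = -9.54127°

9.541°W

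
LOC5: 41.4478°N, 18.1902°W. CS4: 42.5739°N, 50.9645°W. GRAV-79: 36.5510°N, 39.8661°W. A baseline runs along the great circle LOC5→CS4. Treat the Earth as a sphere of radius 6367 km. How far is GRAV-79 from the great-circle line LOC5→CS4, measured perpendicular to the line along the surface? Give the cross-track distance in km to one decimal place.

744.9 km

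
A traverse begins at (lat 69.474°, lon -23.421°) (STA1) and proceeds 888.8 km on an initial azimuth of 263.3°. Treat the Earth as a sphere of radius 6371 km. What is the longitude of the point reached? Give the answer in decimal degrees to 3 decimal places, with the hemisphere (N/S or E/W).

δ = d/R = 888.8/6371 = 0.139507 rad
φ₂ = arcsin(sin φ₁ cos δ + cos φ₁ sin δ cos θ)
   = arcsin(0.93651·0.99028 + 0.35063·0.13906·-0.11667) = 67.17974°
λ₂ = λ₁ + atan2(sin θ sin δ cos φ₁, cos δ − sin φ₁ sin φ₂) = -44.28109°

44.281°W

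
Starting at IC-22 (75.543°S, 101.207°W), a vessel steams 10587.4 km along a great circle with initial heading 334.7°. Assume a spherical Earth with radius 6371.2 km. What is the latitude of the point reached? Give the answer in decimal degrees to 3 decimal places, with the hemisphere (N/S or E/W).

18.224°N

δ = d/R = 10587.4/6371.2 = 1.661759 rad
φ₂ = arcsin(sin φ₁ cos δ + cos φ₁ sin δ cos θ)
   = arcsin(-0.96834·-0.09084 + 0.24965·0.99587·0.90408) = 18.22414°
λ₂ = λ₁ + atan2(sin θ sin δ cos φ₁, cos δ − sin φ₁ sin φ₂) = -127.82666°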